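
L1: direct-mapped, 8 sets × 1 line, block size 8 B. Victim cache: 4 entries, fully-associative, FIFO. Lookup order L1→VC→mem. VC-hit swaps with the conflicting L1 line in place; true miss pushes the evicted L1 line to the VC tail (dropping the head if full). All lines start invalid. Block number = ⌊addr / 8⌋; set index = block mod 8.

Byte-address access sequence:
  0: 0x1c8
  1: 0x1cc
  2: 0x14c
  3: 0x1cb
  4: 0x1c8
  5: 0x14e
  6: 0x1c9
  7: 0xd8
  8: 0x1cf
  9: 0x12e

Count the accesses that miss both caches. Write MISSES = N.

0: 0x1c8 (blk 57, set 1) → MISS  vc=[]
1: 0x1cc (blk 57, set 1) → L1-HIT  vc=[]
2: 0x14c (blk 41, set 1) → MISS  vc=[57]
3: 0x1cb (blk 57, set 1) → VC-HIT  vc=[41]
4: 0x1c8 (blk 57, set 1) → L1-HIT  vc=[41]
5: 0x14e (blk 41, set 1) → VC-HIT  vc=[57]
6: 0x1c9 (blk 57, set 1) → VC-HIT  vc=[41]
7: 0xd8 (blk 27, set 3) → MISS  vc=[41]
8: 0x1cf (blk 57, set 1) → L1-HIT  vc=[41]
9: 0x12e (blk 37, set 5) → MISS  vc=[41]

MISSES = 4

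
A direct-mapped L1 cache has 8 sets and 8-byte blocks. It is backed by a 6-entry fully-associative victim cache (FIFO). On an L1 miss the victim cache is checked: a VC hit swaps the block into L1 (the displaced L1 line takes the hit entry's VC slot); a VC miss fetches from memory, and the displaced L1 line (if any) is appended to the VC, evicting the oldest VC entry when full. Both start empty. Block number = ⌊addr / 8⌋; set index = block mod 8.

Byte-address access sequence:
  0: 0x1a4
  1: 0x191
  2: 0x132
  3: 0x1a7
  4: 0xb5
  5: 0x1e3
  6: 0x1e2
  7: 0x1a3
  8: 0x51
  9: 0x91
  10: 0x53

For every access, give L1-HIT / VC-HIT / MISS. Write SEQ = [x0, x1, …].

#0 0x1a4→b52/s4 MISS; vc=[]
#1 0x191→b50/s2 MISS; vc=[]
#2 0x132→b38/s6 MISS; vc=[]
#3 0x1a7→b52/s4 L1-HIT; vc=[]
#4 0xb5→b22/s6 MISS; vc=[38]
#5 0x1e3→b60/s4 MISS; vc=[38,52]
#6 0x1e2→b60/s4 L1-HIT; vc=[38,52]
#7 0x1a3→b52/s4 VC-HIT; vc=[38,60]
#8 0x51→b10/s2 MISS; vc=[38,60,50]
#9 0x91→b18/s2 MISS; vc=[38,60,50,10]
#10 0x53→b10/s2 VC-HIT; vc=[38,60,50,18]

SEQ = [MISS, MISS, MISS, L1-HIT, MISS, MISS, L1-HIT, VC-HIT, MISS, MISS, VC-HIT]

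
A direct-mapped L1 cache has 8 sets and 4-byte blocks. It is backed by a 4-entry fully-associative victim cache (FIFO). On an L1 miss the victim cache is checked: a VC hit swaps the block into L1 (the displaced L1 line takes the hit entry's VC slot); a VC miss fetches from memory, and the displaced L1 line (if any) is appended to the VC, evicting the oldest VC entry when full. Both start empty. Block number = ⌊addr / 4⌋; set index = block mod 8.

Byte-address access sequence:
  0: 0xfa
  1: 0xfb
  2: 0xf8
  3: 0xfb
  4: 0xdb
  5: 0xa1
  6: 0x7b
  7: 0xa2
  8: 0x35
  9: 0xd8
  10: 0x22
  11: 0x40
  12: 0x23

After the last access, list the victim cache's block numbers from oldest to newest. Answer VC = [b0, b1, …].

VC = [62, 30, 40, 16]

#0 0xfa→b62/s6 MISS; vc=[]
#1 0xfb→b62/s6 L1-HIT; vc=[]
#2 0xf8→b62/s6 L1-HIT; vc=[]
#3 0xfb→b62/s6 L1-HIT; vc=[]
#4 0xdb→b54/s6 MISS; vc=[62]
#5 0xa1→b40/s0 MISS; vc=[62]
#6 0x7b→b30/s6 MISS; vc=[62,54]
#7 0xa2→b40/s0 L1-HIT; vc=[62,54]
#8 0x35→b13/s5 MISS; vc=[62,54]
#9 0xd8→b54/s6 VC-HIT; vc=[62,30]
#10 0x22→b8/s0 MISS; vc=[62,30,40]
#11 0x40→b16/s0 MISS; vc=[62,30,40,8]
#12 0x23→b8/s0 VC-HIT; vc=[62,30,40,16]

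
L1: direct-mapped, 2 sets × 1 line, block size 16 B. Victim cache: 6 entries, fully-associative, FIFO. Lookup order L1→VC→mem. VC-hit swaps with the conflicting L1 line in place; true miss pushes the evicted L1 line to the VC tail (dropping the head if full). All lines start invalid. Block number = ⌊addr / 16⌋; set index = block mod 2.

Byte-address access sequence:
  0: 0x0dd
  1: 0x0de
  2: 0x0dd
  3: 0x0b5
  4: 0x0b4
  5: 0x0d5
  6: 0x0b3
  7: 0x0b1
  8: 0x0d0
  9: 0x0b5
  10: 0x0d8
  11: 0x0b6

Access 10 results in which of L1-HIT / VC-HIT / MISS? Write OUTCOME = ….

#0 0xdd→b13/s1 MISS; vc=[]
#1 0xde→b13/s1 L1-HIT; vc=[]
#2 0xdd→b13/s1 L1-HIT; vc=[]
#3 0xb5→b11/s1 MISS; vc=[13]
#4 0xb4→b11/s1 L1-HIT; vc=[13]
#5 0xd5→b13/s1 VC-HIT; vc=[11]
#6 0xb3→b11/s1 VC-HIT; vc=[13]
#7 0xb1→b11/s1 L1-HIT; vc=[13]
#8 0xd0→b13/s1 VC-HIT; vc=[11]
#9 0xb5→b11/s1 VC-HIT; vc=[13]
#10 0xd8→b13/s1 VC-HIT; vc=[11]
#11 0xb6→b11/s1 VC-HIT; vc=[13]

OUTCOME = VC-HIT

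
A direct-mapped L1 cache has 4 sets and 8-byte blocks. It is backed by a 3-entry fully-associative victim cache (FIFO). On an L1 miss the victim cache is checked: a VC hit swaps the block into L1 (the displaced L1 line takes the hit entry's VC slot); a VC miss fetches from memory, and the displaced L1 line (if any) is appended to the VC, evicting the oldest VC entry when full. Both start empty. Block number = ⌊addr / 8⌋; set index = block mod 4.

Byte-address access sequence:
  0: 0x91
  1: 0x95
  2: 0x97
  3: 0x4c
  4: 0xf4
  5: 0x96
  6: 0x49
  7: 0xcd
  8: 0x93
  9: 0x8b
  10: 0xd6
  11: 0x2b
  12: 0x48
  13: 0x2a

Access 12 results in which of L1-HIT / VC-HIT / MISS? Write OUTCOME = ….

0: 0x91 (blk 18, set 2) → MISS  vc=[]
1: 0x95 (blk 18, set 2) → L1-HIT  vc=[]
2: 0x97 (blk 18, set 2) → L1-HIT  vc=[]
3: 0x4c (blk 9, set 1) → MISS  vc=[]
4: 0xf4 (blk 30, set 2) → MISS  vc=[18]
5: 0x96 (blk 18, set 2) → VC-HIT  vc=[30]
6: 0x49 (blk 9, set 1) → L1-HIT  vc=[30]
7: 0xcd (blk 25, set 1) → MISS  vc=[30, 9]
8: 0x93 (blk 18, set 2) → L1-HIT  vc=[30, 9]
9: 0x8b (blk 17, set 1) → MISS  vc=[30, 9, 25]
10: 0xd6 (blk 26, set 2) → MISS  vc=[9, 25, 18]
11: 0x2b (blk 5, set 1) → MISS  vc=[25, 18, 17]
12: 0x48 (blk 9, set 1) → MISS  vc=[18, 17, 5]
13: 0x2a (blk 5, set 1) → VC-HIT  vc=[18, 17, 9]

OUTCOME = MISS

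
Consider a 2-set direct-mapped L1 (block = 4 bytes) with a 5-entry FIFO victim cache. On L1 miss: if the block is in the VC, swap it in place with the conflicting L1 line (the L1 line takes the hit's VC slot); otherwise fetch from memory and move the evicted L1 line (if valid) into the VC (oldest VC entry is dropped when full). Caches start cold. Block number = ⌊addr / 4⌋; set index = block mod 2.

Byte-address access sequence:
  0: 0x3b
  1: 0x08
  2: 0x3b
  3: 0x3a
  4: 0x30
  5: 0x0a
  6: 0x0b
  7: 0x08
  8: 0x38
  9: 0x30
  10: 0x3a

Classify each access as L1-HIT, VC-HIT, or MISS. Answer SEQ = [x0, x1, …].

SEQ = [MISS, MISS, VC-HIT, L1-HIT, MISS, VC-HIT, L1-HIT, L1-HIT, VC-HIT, VC-HIT, VC-HIT]

0: 0x3b (blk 14, set 0) → MISS  vc=[]
1: 0x8 (blk 2, set 0) → MISS  vc=[14]
2: 0x3b (blk 14, set 0) → VC-HIT  vc=[2]
3: 0x3a (blk 14, set 0) → L1-HIT  vc=[2]
4: 0x30 (blk 12, set 0) → MISS  vc=[2, 14]
5: 0xa (blk 2, set 0) → VC-HIT  vc=[12, 14]
6: 0xb (blk 2, set 0) → L1-HIT  vc=[12, 14]
7: 0x8 (blk 2, set 0) → L1-HIT  vc=[12, 14]
8: 0x38 (blk 14, set 0) → VC-HIT  vc=[12, 2]
9: 0x30 (blk 12, set 0) → VC-HIT  vc=[14, 2]
10: 0x3a (blk 14, set 0) → VC-HIT  vc=[12, 2]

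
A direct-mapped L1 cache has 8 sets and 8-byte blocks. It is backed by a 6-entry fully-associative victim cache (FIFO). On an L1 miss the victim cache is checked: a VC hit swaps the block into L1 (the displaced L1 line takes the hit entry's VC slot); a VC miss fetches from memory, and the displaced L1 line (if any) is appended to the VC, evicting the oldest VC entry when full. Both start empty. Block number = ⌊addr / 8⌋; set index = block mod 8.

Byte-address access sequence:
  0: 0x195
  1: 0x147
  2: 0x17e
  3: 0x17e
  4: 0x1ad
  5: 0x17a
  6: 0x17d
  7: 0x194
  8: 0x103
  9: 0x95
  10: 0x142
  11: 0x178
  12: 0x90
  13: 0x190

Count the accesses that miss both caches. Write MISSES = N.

#0 0x195→b50/s2 MISS; vc=[]
#1 0x147→b40/s0 MISS; vc=[]
#2 0x17e→b47/s7 MISS; vc=[]
#3 0x17e→b47/s7 L1-HIT; vc=[]
#4 0x1ad→b53/s5 MISS; vc=[]
#5 0x17a→b47/s7 L1-HIT; vc=[]
#6 0x17d→b47/s7 L1-HIT; vc=[]
#7 0x194→b50/s2 L1-HIT; vc=[]
#8 0x103→b32/s0 MISS; vc=[40]
#9 0x95→b18/s2 MISS; vc=[40,50]
#10 0x142→b40/s0 VC-HIT; vc=[32,50]
#11 0x178→b47/s7 L1-HIT; vc=[32,50]
#12 0x90→b18/s2 L1-HIT; vc=[32,50]
#13 0x190→b50/s2 VC-HIT; vc=[32,18]

MISSES = 6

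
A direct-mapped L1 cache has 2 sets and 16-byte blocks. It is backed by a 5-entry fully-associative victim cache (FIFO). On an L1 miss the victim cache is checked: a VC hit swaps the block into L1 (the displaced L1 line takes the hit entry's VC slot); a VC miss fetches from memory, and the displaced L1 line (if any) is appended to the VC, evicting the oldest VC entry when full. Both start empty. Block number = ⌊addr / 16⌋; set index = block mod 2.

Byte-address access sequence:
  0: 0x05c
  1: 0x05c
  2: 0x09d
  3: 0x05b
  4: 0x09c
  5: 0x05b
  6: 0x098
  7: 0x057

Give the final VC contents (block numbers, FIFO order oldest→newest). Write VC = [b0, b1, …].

  [0] addr=0x5c blk=5 s=1: MISS | VC []
  [1] addr=0x5c blk=5 s=1: L1-HIT | VC []
  [2] addr=0x9d blk=9 s=1: MISS | VC [5]
  [3] addr=0x5b blk=5 s=1: VC-HIT | VC [9]
  [4] addr=0x9c blk=9 s=1: VC-HIT | VC [5]
  [5] addr=0x5b blk=5 s=1: VC-HIT | VC [9]
  [6] addr=0x98 blk=9 s=1: VC-HIT | VC [5]
  [7] addr=0x57 blk=5 s=1: VC-HIT | VC [9]

VC = [9]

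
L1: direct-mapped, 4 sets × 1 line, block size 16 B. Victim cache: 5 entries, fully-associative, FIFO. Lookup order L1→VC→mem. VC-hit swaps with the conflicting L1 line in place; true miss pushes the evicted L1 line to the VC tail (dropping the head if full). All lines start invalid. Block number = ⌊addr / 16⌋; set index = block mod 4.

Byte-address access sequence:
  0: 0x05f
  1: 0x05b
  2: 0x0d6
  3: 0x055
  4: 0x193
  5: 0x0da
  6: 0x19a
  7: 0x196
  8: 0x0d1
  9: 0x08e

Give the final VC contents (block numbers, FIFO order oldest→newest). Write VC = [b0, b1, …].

#0 0x5f→b5/s1 MISS; vc=[]
#1 0x5b→b5/s1 L1-HIT; vc=[]
#2 0xd6→b13/s1 MISS; vc=[5]
#3 0x55→b5/s1 VC-HIT; vc=[13]
#4 0x193→b25/s1 MISS; vc=[13,5]
#5 0xda→b13/s1 VC-HIT; vc=[25,5]
#6 0x19a→b25/s1 VC-HIT; vc=[13,5]
#7 0x196→b25/s1 L1-HIT; vc=[13,5]
#8 0xd1→b13/s1 VC-HIT; vc=[25,5]
#9 0x8e→b8/s0 MISS; vc=[25,5]

VC = [25, 5]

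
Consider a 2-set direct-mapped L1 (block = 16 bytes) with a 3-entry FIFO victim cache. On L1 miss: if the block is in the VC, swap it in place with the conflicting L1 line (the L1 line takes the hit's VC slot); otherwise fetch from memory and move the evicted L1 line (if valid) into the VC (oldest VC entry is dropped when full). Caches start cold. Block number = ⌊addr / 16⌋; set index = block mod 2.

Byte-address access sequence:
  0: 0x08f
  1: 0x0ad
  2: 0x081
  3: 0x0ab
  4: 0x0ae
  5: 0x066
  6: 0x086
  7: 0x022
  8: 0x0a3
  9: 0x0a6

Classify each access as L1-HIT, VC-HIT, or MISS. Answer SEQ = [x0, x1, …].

SEQ = [MISS, MISS, VC-HIT, VC-HIT, L1-HIT, MISS, VC-HIT, MISS, VC-HIT, L1-HIT]

#0 0x8f→b8/s0 MISS; vc=[]
#1 0xad→b10/s0 MISS; vc=[8]
#2 0x81→b8/s0 VC-HIT; vc=[10]
#3 0xab→b10/s0 VC-HIT; vc=[8]
#4 0xae→b10/s0 L1-HIT; vc=[8]
#5 0x66→b6/s0 MISS; vc=[8,10]
#6 0x86→b8/s0 VC-HIT; vc=[6,10]
#7 0x22→b2/s0 MISS; vc=[6,10,8]
#8 0xa3→b10/s0 VC-HIT; vc=[6,2,8]
#9 0xa6→b10/s0 L1-HIT; vc=[6,2,8]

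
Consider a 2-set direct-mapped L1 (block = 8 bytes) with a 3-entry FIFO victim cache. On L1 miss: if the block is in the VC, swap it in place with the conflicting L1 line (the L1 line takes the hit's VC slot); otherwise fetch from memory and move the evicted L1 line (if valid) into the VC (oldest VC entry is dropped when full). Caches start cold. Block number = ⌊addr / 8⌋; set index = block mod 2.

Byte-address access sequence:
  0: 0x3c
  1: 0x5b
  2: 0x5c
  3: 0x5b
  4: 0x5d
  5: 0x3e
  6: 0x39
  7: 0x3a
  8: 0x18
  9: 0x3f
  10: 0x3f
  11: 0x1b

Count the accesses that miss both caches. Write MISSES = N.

MISSES = 3

0: 0x3c (blk 7, set 1) → MISS  vc=[]
1: 0x5b (blk 11, set 1) → MISS  vc=[7]
2: 0x5c (blk 11, set 1) → L1-HIT  vc=[7]
3: 0x5b (blk 11, set 1) → L1-HIT  vc=[7]
4: 0x5d (blk 11, set 1) → L1-HIT  vc=[7]
5: 0x3e (blk 7, set 1) → VC-HIT  vc=[11]
6: 0x39 (blk 7, set 1) → L1-HIT  vc=[11]
7: 0x3a (blk 7, set 1) → L1-HIT  vc=[11]
8: 0x18 (blk 3, set 1) → MISS  vc=[11, 7]
9: 0x3f (blk 7, set 1) → VC-HIT  vc=[11, 3]
10: 0x3f (blk 7, set 1) → L1-HIT  vc=[11, 3]
11: 0x1b (blk 3, set 1) → VC-HIT  vc=[11, 7]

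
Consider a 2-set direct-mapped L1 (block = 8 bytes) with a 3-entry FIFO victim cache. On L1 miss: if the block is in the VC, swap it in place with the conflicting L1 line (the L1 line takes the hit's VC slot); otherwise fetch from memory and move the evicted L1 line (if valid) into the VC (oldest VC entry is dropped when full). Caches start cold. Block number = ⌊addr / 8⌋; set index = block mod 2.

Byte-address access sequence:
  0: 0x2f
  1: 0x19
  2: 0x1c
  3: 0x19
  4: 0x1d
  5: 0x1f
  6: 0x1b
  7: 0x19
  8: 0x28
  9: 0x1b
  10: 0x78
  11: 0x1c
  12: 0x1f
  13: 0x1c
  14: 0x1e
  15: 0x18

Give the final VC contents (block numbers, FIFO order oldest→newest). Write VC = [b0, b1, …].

#0 0x2f→b5/s1 MISS; vc=[]
#1 0x19→b3/s1 MISS; vc=[5]
#2 0x1c→b3/s1 L1-HIT; vc=[5]
#3 0x19→b3/s1 L1-HIT; vc=[5]
#4 0x1d→b3/s1 L1-HIT; vc=[5]
#5 0x1f→b3/s1 L1-HIT; vc=[5]
#6 0x1b→b3/s1 L1-HIT; vc=[5]
#7 0x19→b3/s1 L1-HIT; vc=[5]
#8 0x28→b5/s1 VC-HIT; vc=[3]
#9 0x1b→b3/s1 VC-HIT; vc=[5]
#10 0x78→b15/s1 MISS; vc=[5,3]
#11 0x1c→b3/s1 VC-HIT; vc=[5,15]
#12 0x1f→b3/s1 L1-HIT; vc=[5,15]
#13 0x1c→b3/s1 L1-HIT; vc=[5,15]
#14 0x1e→b3/s1 L1-HIT; vc=[5,15]
#15 0x18→b3/s1 L1-HIT; vc=[5,15]

VC = [5, 15]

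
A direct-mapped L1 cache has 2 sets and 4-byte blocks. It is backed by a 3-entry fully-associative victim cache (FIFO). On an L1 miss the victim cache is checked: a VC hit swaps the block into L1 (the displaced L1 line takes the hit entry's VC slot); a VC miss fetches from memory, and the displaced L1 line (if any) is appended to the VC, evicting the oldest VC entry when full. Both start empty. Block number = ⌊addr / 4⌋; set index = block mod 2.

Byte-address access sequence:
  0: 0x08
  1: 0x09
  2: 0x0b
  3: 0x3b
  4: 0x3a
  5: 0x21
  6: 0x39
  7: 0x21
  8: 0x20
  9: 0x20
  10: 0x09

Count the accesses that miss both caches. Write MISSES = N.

MISSES = 3

  [0] addr=0x8 blk=2 s=0: MISS | VC []
  [1] addr=0x9 blk=2 s=0: L1-HIT | VC []
  [2] addr=0xb blk=2 s=0: L1-HIT | VC []
  [3] addr=0x3b blk=14 s=0: MISS | VC [2]
  [4] addr=0x3a blk=14 s=0: L1-HIT | VC [2]
  [5] addr=0x21 blk=8 s=0: MISS | VC [2, 14]
  [6] addr=0x39 blk=14 s=0: VC-HIT | VC [2, 8]
  [7] addr=0x21 blk=8 s=0: VC-HIT | VC [2, 14]
  [8] addr=0x20 blk=8 s=0: L1-HIT | VC [2, 14]
  [9] addr=0x20 blk=8 s=0: L1-HIT | VC [2, 14]
  [10] addr=0x9 blk=2 s=0: VC-HIT | VC [8, 14]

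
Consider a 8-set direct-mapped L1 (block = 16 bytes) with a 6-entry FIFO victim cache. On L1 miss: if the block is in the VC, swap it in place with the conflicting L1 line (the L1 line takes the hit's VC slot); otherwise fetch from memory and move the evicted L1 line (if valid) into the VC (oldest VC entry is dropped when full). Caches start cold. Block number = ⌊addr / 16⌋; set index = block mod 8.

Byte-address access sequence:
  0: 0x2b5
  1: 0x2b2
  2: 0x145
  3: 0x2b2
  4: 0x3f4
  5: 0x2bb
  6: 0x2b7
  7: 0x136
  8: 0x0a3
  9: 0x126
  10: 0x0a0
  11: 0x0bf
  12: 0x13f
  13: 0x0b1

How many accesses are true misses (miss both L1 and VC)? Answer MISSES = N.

MISSES = 7

#0 0x2b5→b43/s3 MISS; vc=[]
#1 0x2b2→b43/s3 L1-HIT; vc=[]
#2 0x145→b20/s4 MISS; vc=[]
#3 0x2b2→b43/s3 L1-HIT; vc=[]
#4 0x3f4→b63/s7 MISS; vc=[]
#5 0x2bb→b43/s3 L1-HIT; vc=[]
#6 0x2b7→b43/s3 L1-HIT; vc=[]
#7 0x136→b19/s3 MISS; vc=[43]
#8 0xa3→b10/s2 MISS; vc=[43]
#9 0x126→b18/s2 MISS; vc=[43,10]
#10 0xa0→b10/s2 VC-HIT; vc=[43,18]
#11 0xbf→b11/s3 MISS; vc=[43,18,19]
#12 0x13f→b19/s3 VC-HIT; vc=[43,18,11]
#13 0xb1→b11/s3 VC-HIT; vc=[43,18,19]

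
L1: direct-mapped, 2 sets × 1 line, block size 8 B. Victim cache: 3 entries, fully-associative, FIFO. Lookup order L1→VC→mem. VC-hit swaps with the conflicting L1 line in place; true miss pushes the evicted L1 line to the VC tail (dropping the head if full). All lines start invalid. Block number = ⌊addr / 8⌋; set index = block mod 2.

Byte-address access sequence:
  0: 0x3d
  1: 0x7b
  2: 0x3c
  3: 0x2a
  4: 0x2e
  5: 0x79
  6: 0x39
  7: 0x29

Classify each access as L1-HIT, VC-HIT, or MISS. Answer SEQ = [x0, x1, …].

SEQ = [MISS, MISS, VC-HIT, MISS, L1-HIT, VC-HIT, VC-HIT, VC-HIT]

#0 0x3d→b7/s1 MISS; vc=[]
#1 0x7b→b15/s1 MISS; vc=[7]
#2 0x3c→b7/s1 VC-HIT; vc=[15]
#3 0x2a→b5/s1 MISS; vc=[15,7]
#4 0x2e→b5/s1 L1-HIT; vc=[15,7]
#5 0x79→b15/s1 VC-HIT; vc=[5,7]
#6 0x39→b7/s1 VC-HIT; vc=[5,15]
#7 0x29→b5/s1 VC-HIT; vc=[7,15]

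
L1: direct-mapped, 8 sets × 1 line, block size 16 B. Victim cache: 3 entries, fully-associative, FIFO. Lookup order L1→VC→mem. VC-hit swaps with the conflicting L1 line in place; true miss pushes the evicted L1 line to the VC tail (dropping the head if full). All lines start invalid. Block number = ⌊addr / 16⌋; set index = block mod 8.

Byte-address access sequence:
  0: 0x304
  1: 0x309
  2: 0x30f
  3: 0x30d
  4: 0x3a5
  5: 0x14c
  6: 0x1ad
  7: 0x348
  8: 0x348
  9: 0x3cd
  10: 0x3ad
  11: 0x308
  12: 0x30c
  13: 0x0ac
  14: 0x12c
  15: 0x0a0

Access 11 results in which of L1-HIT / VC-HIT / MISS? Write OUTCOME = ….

OUTCOME = L1-HIT

0: 0x304 (blk 48, set 0) → MISS  vc=[]
1: 0x309 (blk 48, set 0) → L1-HIT  vc=[]
2: 0x30f (blk 48, set 0) → L1-HIT  vc=[]
3: 0x30d (blk 48, set 0) → L1-HIT  vc=[]
4: 0x3a5 (blk 58, set 2) → MISS  vc=[]
5: 0x14c (blk 20, set 4) → MISS  vc=[]
6: 0x1ad (blk 26, set 2) → MISS  vc=[58]
7: 0x348 (blk 52, set 4) → MISS  vc=[58, 20]
8: 0x348 (blk 52, set 4) → L1-HIT  vc=[58, 20]
9: 0x3cd (blk 60, set 4) → MISS  vc=[58, 20, 52]
10: 0x3ad (blk 58, set 2) → VC-HIT  vc=[26, 20, 52]
11: 0x308 (blk 48, set 0) → L1-HIT  vc=[26, 20, 52]
12: 0x30c (blk 48, set 0) → L1-HIT  vc=[26, 20, 52]
13: 0xac (blk 10, set 2) → MISS  vc=[20, 52, 58]
14: 0x12c (blk 18, set 2) → MISS  vc=[52, 58, 10]
15: 0xa0 (blk 10, set 2) → VC-HIT  vc=[52, 58, 18]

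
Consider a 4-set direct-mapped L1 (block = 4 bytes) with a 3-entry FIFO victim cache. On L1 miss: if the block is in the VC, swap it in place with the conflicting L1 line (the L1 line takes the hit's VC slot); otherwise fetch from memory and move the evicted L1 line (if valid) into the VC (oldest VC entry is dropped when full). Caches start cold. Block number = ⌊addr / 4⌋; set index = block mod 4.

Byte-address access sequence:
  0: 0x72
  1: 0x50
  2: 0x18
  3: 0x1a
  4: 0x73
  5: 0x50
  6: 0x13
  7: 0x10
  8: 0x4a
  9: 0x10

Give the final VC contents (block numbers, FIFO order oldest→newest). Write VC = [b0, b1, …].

#0 0x72→b28/s0 MISS; vc=[]
#1 0x50→b20/s0 MISS; vc=[28]
#2 0x18→b6/s2 MISS; vc=[28]
#3 0x1a→b6/s2 L1-HIT; vc=[28]
#4 0x73→b28/s0 VC-HIT; vc=[20]
#5 0x50→b20/s0 VC-HIT; vc=[28]
#6 0x13→b4/s0 MISS; vc=[28,20]
#7 0x10→b4/s0 L1-HIT; vc=[28,20]
#8 0x4a→b18/s2 MISS; vc=[28,20,6]
#9 0x10→b4/s0 L1-HIT; vc=[28,20,6]

VC = [28, 20, 6]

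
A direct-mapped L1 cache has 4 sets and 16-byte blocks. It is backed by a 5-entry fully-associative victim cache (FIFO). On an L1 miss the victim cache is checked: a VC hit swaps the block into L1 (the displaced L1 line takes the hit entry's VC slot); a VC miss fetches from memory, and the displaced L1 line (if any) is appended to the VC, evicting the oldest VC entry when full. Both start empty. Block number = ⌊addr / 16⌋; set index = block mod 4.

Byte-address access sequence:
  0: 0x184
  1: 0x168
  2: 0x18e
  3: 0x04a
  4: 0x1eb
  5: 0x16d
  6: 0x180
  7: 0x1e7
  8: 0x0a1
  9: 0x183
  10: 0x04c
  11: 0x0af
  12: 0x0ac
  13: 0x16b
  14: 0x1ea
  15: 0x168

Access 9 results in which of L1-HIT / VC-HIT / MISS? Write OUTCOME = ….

OUTCOME = L1-HIT

0: 0x184 (blk 24, set 0) → MISS  vc=[]
1: 0x168 (blk 22, set 2) → MISS  vc=[]
2: 0x18e (blk 24, set 0) → L1-HIT  vc=[]
3: 0x4a (blk 4, set 0) → MISS  vc=[24]
4: 0x1eb (blk 30, set 2) → MISS  vc=[24, 22]
5: 0x16d (blk 22, set 2) → VC-HIT  vc=[24, 30]
6: 0x180 (blk 24, set 0) → VC-HIT  vc=[4, 30]
7: 0x1e7 (blk 30, set 2) → VC-HIT  vc=[4, 22]
8: 0xa1 (blk 10, set 2) → MISS  vc=[4, 22, 30]
9: 0x183 (blk 24, set 0) → L1-HIT  vc=[4, 22, 30]
10: 0x4c (blk 4, set 0) → VC-HIT  vc=[24, 22, 30]
11: 0xaf (blk 10, set 2) → L1-HIT  vc=[24, 22, 30]
12: 0xac (blk 10, set 2) → L1-HIT  vc=[24, 22, 30]
13: 0x16b (blk 22, set 2) → VC-HIT  vc=[24, 10, 30]
14: 0x1ea (blk 30, set 2) → VC-HIT  vc=[24, 10, 22]
15: 0x168 (blk 22, set 2) → VC-HIT  vc=[24, 10, 30]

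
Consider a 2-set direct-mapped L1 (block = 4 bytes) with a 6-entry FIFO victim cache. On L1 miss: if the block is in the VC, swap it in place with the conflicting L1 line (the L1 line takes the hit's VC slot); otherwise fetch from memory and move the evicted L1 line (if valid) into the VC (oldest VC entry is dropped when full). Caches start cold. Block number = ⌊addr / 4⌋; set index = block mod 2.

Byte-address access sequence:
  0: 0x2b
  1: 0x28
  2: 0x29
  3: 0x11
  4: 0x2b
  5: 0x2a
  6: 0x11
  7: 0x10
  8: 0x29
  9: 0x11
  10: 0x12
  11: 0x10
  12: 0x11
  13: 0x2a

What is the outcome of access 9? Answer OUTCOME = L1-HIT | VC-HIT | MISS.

OUTCOME = VC-HIT

  [0] addr=0x2b blk=10 s=0: MISS | VC []
  [1] addr=0x28 blk=10 s=0: L1-HIT | VC []
  [2] addr=0x29 blk=10 s=0: L1-HIT | VC []
  [3] addr=0x11 blk=4 s=0: MISS | VC [10]
  [4] addr=0x2b blk=10 s=0: VC-HIT | VC [4]
  [5] addr=0x2a blk=10 s=0: L1-HIT | VC [4]
  [6] addr=0x11 blk=4 s=0: VC-HIT | VC [10]
  [7] addr=0x10 blk=4 s=0: L1-HIT | VC [10]
  [8] addr=0x29 blk=10 s=0: VC-HIT | VC [4]
  [9] addr=0x11 blk=4 s=0: VC-HIT | VC [10]
  [10] addr=0x12 blk=4 s=0: L1-HIT | VC [10]
  [11] addr=0x10 blk=4 s=0: L1-HIT | VC [10]
  [12] addr=0x11 blk=4 s=0: L1-HIT | VC [10]
  [13] addr=0x2a blk=10 s=0: VC-HIT | VC [4]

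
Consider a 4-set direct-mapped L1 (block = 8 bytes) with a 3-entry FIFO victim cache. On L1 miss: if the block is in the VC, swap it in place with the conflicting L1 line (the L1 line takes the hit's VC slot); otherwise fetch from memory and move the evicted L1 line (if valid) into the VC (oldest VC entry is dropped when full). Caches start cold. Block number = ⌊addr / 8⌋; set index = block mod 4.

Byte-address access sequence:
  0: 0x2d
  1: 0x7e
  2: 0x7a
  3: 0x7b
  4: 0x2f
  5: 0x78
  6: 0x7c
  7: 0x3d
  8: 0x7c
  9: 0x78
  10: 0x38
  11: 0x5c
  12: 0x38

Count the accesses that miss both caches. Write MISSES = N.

#0 0x2d→b5/s1 MISS; vc=[]
#1 0x7e→b15/s3 MISS; vc=[]
#2 0x7a→b15/s3 L1-HIT; vc=[]
#3 0x7b→b15/s3 L1-HIT; vc=[]
#4 0x2f→b5/s1 L1-HIT; vc=[]
#5 0x78→b15/s3 L1-HIT; vc=[]
#6 0x7c→b15/s3 L1-HIT; vc=[]
#7 0x3d→b7/s3 MISS; vc=[15]
#8 0x7c→b15/s3 VC-HIT; vc=[7]
#9 0x78→b15/s3 L1-HIT; vc=[7]
#10 0x38→b7/s3 VC-HIT; vc=[15]
#11 0x5c→b11/s3 MISS; vc=[15,7]
#12 0x38→b7/s3 VC-HIT; vc=[15,11]

MISSES = 4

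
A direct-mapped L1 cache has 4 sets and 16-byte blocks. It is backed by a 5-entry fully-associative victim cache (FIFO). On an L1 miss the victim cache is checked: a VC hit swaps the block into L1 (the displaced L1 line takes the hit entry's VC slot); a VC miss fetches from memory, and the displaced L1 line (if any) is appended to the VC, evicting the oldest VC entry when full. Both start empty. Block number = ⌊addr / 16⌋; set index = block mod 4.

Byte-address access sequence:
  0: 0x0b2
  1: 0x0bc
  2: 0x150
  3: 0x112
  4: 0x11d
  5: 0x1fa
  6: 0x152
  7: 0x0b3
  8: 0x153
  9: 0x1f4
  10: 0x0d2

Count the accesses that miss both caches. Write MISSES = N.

MISSES = 5

0: 0xb2 (blk 11, set 3) → MISS  vc=[]
1: 0xbc (blk 11, set 3) → L1-HIT  vc=[]
2: 0x150 (blk 21, set 1) → MISS  vc=[]
3: 0x112 (blk 17, set 1) → MISS  vc=[21]
4: 0x11d (blk 17, set 1) → L1-HIT  vc=[21]
5: 0x1fa (blk 31, set 3) → MISS  vc=[21, 11]
6: 0x152 (blk 21, set 1) → VC-HIT  vc=[17, 11]
7: 0xb3 (blk 11, set 3) → VC-HIT  vc=[17, 31]
8: 0x153 (blk 21, set 1) → L1-HIT  vc=[17, 31]
9: 0x1f4 (blk 31, set 3) → VC-HIT  vc=[17, 11]
10: 0xd2 (blk 13, set 1) → MISS  vc=[17, 11, 21]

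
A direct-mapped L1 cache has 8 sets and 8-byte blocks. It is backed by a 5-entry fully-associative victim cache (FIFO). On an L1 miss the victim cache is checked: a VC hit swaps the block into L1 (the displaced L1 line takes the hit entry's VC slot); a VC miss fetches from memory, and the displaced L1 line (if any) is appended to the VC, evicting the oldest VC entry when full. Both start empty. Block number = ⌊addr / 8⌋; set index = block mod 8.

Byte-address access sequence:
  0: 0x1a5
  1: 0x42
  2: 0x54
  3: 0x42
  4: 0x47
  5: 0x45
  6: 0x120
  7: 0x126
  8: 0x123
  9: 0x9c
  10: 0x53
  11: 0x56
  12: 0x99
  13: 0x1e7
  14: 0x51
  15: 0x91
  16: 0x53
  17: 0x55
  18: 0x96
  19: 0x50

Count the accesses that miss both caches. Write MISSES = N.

0: 0x1a5 (blk 52, set 4) → MISS  vc=[]
1: 0x42 (blk 8, set 0) → MISS  vc=[]
2: 0x54 (blk 10, set 2) → MISS  vc=[]
3: 0x42 (blk 8, set 0) → L1-HIT  vc=[]
4: 0x47 (blk 8, set 0) → L1-HIT  vc=[]
5: 0x45 (blk 8, set 0) → L1-HIT  vc=[]
6: 0x120 (blk 36, set 4) → MISS  vc=[52]
7: 0x126 (blk 36, set 4) → L1-HIT  vc=[52]
8: 0x123 (blk 36, set 4) → L1-HIT  vc=[52]
9: 0x9c (blk 19, set 3) → MISS  vc=[52]
10: 0x53 (blk 10, set 2) → L1-HIT  vc=[52]
11: 0x56 (blk 10, set 2) → L1-HIT  vc=[52]
12: 0x99 (blk 19, set 3) → L1-HIT  vc=[52]
13: 0x1e7 (blk 60, set 4) → MISS  vc=[52, 36]
14: 0x51 (blk 10, set 2) → L1-HIT  vc=[52, 36]
15: 0x91 (blk 18, set 2) → MISS  vc=[52, 36, 10]
16: 0x53 (blk 10, set 2) → VC-HIT  vc=[52, 36, 18]
17: 0x55 (blk 10, set 2) → L1-HIT  vc=[52, 36, 18]
18: 0x96 (blk 18, set 2) → VC-HIT  vc=[52, 36, 10]
19: 0x50 (blk 10, set 2) → VC-HIT  vc=[52, 36, 18]

MISSES = 7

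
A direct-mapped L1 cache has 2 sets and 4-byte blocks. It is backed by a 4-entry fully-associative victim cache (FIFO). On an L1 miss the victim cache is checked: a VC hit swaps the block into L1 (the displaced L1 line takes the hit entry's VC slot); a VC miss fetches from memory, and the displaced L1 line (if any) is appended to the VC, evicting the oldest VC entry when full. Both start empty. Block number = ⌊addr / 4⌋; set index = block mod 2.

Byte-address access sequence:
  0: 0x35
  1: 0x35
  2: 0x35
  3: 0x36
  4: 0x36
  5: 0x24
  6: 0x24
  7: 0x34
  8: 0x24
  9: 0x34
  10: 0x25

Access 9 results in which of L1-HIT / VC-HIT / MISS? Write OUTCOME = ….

OUTCOME = VC-HIT

0: 0x35 (blk 13, set 1) → MISS  vc=[]
1: 0x35 (blk 13, set 1) → L1-HIT  vc=[]
2: 0x35 (blk 13, set 1) → L1-HIT  vc=[]
3: 0x36 (blk 13, set 1) → L1-HIT  vc=[]
4: 0x36 (blk 13, set 1) → L1-HIT  vc=[]
5: 0x24 (blk 9, set 1) → MISS  vc=[13]
6: 0x24 (blk 9, set 1) → L1-HIT  vc=[13]
7: 0x34 (blk 13, set 1) → VC-HIT  vc=[9]
8: 0x24 (blk 9, set 1) → VC-HIT  vc=[13]
9: 0x34 (blk 13, set 1) → VC-HIT  vc=[9]
10: 0x25 (blk 9, set 1) → VC-HIT  vc=[13]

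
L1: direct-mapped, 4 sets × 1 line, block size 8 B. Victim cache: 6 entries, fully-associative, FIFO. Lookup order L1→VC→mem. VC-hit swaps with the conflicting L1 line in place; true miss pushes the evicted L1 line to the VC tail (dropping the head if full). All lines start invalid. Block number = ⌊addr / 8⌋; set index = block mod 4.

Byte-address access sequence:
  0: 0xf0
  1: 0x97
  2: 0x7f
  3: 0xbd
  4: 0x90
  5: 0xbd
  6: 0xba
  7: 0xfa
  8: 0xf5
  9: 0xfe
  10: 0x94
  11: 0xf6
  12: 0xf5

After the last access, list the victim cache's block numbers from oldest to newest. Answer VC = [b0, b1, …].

VC = [18, 15, 23]

#0 0xf0→b30/s2 MISS; vc=[]
#1 0x97→b18/s2 MISS; vc=[30]
#2 0x7f→b15/s3 MISS; vc=[30]
#3 0xbd→b23/s3 MISS; vc=[30,15]
#4 0x90→b18/s2 L1-HIT; vc=[30,15]
#5 0xbd→b23/s3 L1-HIT; vc=[30,15]
#6 0xba→b23/s3 L1-HIT; vc=[30,15]
#7 0xfa→b31/s3 MISS; vc=[30,15,23]
#8 0xf5→b30/s2 VC-HIT; vc=[18,15,23]
#9 0xfe→b31/s3 L1-HIT; vc=[18,15,23]
#10 0x94→b18/s2 VC-HIT; vc=[30,15,23]
#11 0xf6→b30/s2 VC-HIT; vc=[18,15,23]
#12 0xf5→b30/s2 L1-HIT; vc=[18,15,23]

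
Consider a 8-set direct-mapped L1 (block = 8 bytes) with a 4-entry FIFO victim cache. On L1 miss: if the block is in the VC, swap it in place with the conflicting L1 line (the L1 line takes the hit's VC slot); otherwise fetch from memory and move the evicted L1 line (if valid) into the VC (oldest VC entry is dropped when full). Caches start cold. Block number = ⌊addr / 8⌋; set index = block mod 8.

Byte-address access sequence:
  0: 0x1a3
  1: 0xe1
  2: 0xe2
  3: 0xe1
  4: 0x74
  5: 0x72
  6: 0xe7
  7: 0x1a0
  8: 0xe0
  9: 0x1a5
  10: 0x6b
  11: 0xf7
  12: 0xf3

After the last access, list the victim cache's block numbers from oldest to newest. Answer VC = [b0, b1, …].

#0 0x1a3→b52/s4 MISS; vc=[]
#1 0xe1→b28/s4 MISS; vc=[52]
#2 0xe2→b28/s4 L1-HIT; vc=[52]
#3 0xe1→b28/s4 L1-HIT; vc=[52]
#4 0x74→b14/s6 MISS; vc=[52]
#5 0x72→b14/s6 L1-HIT; vc=[52]
#6 0xe7→b28/s4 L1-HIT; vc=[52]
#7 0x1a0→b52/s4 VC-HIT; vc=[28]
#8 0xe0→b28/s4 VC-HIT; vc=[52]
#9 0x1a5→b52/s4 VC-HIT; vc=[28]
#10 0x6b→b13/s5 MISS; vc=[28]
#11 0xf7→b30/s6 MISS; vc=[28,14]
#12 0xf3→b30/s6 L1-HIT; vc=[28,14]

VC = [28, 14]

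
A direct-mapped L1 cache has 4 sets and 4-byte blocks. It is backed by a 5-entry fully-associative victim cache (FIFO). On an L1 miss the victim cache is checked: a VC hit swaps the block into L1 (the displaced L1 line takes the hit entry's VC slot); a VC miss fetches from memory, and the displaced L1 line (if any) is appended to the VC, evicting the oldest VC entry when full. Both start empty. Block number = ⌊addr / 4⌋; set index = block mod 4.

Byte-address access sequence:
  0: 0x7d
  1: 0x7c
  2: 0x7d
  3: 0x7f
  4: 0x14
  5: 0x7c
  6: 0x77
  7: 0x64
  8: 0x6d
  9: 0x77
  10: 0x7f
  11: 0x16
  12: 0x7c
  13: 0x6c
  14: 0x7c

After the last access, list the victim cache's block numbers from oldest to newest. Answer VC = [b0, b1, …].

VC = [29, 25, 27]

#0 0x7d→b31/s3 MISS; vc=[]
#1 0x7c→b31/s3 L1-HIT; vc=[]
#2 0x7d→b31/s3 L1-HIT; vc=[]
#3 0x7f→b31/s3 L1-HIT; vc=[]
#4 0x14→b5/s1 MISS; vc=[]
#5 0x7c→b31/s3 L1-HIT; vc=[]
#6 0x77→b29/s1 MISS; vc=[5]
#7 0x64→b25/s1 MISS; vc=[5,29]
#8 0x6d→b27/s3 MISS; vc=[5,29,31]
#9 0x77→b29/s1 VC-HIT; vc=[5,25,31]
#10 0x7f→b31/s3 VC-HIT; vc=[5,25,27]
#11 0x16→b5/s1 VC-HIT; vc=[29,25,27]
#12 0x7c→b31/s3 L1-HIT; vc=[29,25,27]
#13 0x6c→b27/s3 VC-HIT; vc=[29,25,31]
#14 0x7c→b31/s3 VC-HIT; vc=[29,25,27]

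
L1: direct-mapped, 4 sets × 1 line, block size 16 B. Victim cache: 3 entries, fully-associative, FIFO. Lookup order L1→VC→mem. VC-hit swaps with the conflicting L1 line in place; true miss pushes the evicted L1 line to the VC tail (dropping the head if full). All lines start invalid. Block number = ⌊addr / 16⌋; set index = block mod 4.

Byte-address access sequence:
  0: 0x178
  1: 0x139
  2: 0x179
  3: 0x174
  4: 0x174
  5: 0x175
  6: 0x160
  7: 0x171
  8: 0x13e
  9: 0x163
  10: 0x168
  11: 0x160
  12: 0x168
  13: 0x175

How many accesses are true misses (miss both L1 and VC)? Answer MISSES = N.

0: 0x178 (blk 23, set 3) → MISS  vc=[]
1: 0x139 (blk 19, set 3) → MISS  vc=[23]
2: 0x179 (blk 23, set 3) → VC-HIT  vc=[19]
3: 0x174 (blk 23, set 3) → L1-HIT  vc=[19]
4: 0x174 (blk 23, set 3) → L1-HIT  vc=[19]
5: 0x175 (blk 23, set 3) → L1-HIT  vc=[19]
6: 0x160 (blk 22, set 2) → MISS  vc=[19]
7: 0x171 (blk 23, set 3) → L1-HIT  vc=[19]
8: 0x13e (blk 19, set 3) → VC-HIT  vc=[23]
9: 0x163 (blk 22, set 2) → L1-HIT  vc=[23]
10: 0x168 (blk 22, set 2) → L1-HIT  vc=[23]
11: 0x160 (blk 22, set 2) → L1-HIT  vc=[23]
12: 0x168 (blk 22, set 2) → L1-HIT  vc=[23]
13: 0x175 (blk 23, set 3) → VC-HIT  vc=[19]

MISSES = 3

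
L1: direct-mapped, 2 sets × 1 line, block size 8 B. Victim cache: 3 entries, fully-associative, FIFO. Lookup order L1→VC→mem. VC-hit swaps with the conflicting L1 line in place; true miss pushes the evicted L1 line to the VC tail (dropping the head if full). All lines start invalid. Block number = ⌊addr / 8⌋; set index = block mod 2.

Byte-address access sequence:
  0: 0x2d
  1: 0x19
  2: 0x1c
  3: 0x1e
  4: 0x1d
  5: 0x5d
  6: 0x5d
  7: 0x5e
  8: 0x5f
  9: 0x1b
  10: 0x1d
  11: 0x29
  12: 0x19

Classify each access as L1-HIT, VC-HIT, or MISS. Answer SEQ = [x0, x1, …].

SEQ = [MISS, MISS, L1-HIT, L1-HIT, L1-HIT, MISS, L1-HIT, L1-HIT, L1-HIT, VC-HIT, L1-HIT, VC-HIT, VC-HIT]

  [0] addr=0x2d blk=5 s=1: MISS | VC []
  [1] addr=0x19 blk=3 s=1: MISS | VC [5]
  [2] addr=0x1c blk=3 s=1: L1-HIT | VC [5]
  [3] addr=0x1e blk=3 s=1: L1-HIT | VC [5]
  [4] addr=0x1d blk=3 s=1: L1-HIT | VC [5]
  [5] addr=0x5d blk=11 s=1: MISS | VC [5, 3]
  [6] addr=0x5d blk=11 s=1: L1-HIT | VC [5, 3]
  [7] addr=0x5e blk=11 s=1: L1-HIT | VC [5, 3]
  [8] addr=0x5f blk=11 s=1: L1-HIT | VC [5, 3]
  [9] addr=0x1b blk=3 s=1: VC-HIT | VC [5, 11]
  [10] addr=0x1d blk=3 s=1: L1-HIT | VC [5, 11]
  [11] addr=0x29 blk=5 s=1: VC-HIT | VC [3, 11]
  [12] addr=0x19 blk=3 s=1: VC-HIT | VC [5, 11]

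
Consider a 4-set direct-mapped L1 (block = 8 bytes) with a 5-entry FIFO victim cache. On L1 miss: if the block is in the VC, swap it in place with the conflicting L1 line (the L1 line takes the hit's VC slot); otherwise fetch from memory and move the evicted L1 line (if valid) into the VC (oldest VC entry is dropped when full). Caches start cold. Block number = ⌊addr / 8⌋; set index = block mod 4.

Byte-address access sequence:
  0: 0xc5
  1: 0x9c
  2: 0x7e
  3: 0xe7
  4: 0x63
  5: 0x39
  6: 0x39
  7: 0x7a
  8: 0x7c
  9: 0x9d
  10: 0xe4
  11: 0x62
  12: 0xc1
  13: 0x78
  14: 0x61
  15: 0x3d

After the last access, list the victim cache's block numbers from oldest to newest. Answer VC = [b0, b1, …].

VC = [19, 24, 28, 15]

#0 0xc5→b24/s0 MISS; vc=[]
#1 0x9c→b19/s3 MISS; vc=[]
#2 0x7e→b15/s3 MISS; vc=[19]
#3 0xe7→b28/s0 MISS; vc=[19,24]
#4 0x63→b12/s0 MISS; vc=[19,24,28]
#5 0x39→b7/s3 MISS; vc=[19,24,28,15]
#6 0x39→b7/s3 L1-HIT; vc=[19,24,28,15]
#7 0x7a→b15/s3 VC-HIT; vc=[19,24,28,7]
#8 0x7c→b15/s3 L1-HIT; vc=[19,24,28,7]
#9 0x9d→b19/s3 VC-HIT; vc=[15,24,28,7]
#10 0xe4→b28/s0 VC-HIT; vc=[15,24,12,7]
#11 0x62→b12/s0 VC-HIT; vc=[15,24,28,7]
#12 0xc1→b24/s0 VC-HIT; vc=[15,12,28,7]
#13 0x78→b15/s3 VC-HIT; vc=[19,12,28,7]
#14 0x61→b12/s0 VC-HIT; vc=[19,24,28,7]
#15 0x3d→b7/s3 VC-HIT; vc=[19,24,28,15]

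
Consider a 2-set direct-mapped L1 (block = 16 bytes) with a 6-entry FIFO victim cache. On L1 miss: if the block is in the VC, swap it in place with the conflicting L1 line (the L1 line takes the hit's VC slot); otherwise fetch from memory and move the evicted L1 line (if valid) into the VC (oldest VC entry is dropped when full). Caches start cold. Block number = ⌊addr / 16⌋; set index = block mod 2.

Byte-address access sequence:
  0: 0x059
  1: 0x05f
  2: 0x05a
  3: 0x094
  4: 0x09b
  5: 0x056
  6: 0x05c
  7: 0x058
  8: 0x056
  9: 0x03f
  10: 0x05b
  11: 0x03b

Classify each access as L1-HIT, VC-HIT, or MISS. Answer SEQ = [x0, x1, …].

  [0] addr=0x59 blk=5 s=1: MISS | VC []
  [1] addr=0x5f blk=5 s=1: L1-HIT | VC []
  [2] addr=0x5a blk=5 s=1: L1-HIT | VC []
  [3] addr=0x94 blk=9 s=1: MISS | VC [5]
  [4] addr=0x9b blk=9 s=1: L1-HIT | VC [5]
  [5] addr=0x56 blk=5 s=1: VC-HIT | VC [9]
  [6] addr=0x5c blk=5 s=1: L1-HIT | VC [9]
  [7] addr=0x58 blk=5 s=1: L1-HIT | VC [9]
  [8] addr=0x56 blk=5 s=1: L1-HIT | VC [9]
  [9] addr=0x3f blk=3 s=1: MISS | VC [9, 5]
  [10] addr=0x5b blk=5 s=1: VC-HIT | VC [9, 3]
  [11] addr=0x3b blk=3 s=1: VC-HIT | VC [9, 5]

SEQ = [MISS, L1-HIT, L1-HIT, MISS, L1-HIT, VC-HIT, L1-HIT, L1-HIT, L1-HIT, MISS, VC-HIT, VC-HIT]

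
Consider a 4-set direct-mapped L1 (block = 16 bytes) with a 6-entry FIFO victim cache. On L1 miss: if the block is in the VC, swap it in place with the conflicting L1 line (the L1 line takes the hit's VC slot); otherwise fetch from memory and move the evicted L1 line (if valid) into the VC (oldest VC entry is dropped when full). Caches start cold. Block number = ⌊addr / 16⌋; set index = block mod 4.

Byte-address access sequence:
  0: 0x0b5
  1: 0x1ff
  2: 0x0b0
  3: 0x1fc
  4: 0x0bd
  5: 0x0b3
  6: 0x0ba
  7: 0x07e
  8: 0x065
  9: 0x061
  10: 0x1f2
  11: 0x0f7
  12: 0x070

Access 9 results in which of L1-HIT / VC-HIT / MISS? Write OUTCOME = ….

#0 0xb5→b11/s3 MISS; vc=[]
#1 0x1ff→b31/s3 MISS; vc=[11]
#2 0xb0→b11/s3 VC-HIT; vc=[31]
#3 0x1fc→b31/s3 VC-HIT; vc=[11]
#4 0xbd→b11/s3 VC-HIT; vc=[31]
#5 0xb3→b11/s3 L1-HIT; vc=[31]
#6 0xba→b11/s3 L1-HIT; vc=[31]
#7 0x7e→b7/s3 MISS; vc=[31,11]
#8 0x65→b6/s2 MISS; vc=[31,11]
#9 0x61→b6/s2 L1-HIT; vc=[31,11]
#10 0x1f2→b31/s3 VC-HIT; vc=[7,11]
#11 0xf7→b15/s3 MISS; vc=[7,11,31]
#12 0x70→b7/s3 VC-HIT; vc=[15,11,31]

OUTCOME = L1-HIT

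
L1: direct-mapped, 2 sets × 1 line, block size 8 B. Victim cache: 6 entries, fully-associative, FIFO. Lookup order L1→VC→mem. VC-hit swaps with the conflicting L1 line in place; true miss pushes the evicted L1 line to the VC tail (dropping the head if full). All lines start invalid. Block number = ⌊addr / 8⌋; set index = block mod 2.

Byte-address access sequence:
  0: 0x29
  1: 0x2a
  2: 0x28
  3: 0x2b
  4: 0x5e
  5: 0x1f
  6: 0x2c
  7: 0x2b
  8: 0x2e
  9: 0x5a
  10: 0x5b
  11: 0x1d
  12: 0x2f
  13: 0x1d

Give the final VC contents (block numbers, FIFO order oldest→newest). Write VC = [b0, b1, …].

#0 0x29→b5/s1 MISS; vc=[]
#1 0x2a→b5/s1 L1-HIT; vc=[]
#2 0x28→b5/s1 L1-HIT; vc=[]
#3 0x2b→b5/s1 L1-HIT; vc=[]
#4 0x5e→b11/s1 MISS; vc=[5]
#5 0x1f→b3/s1 MISS; vc=[5,11]
#6 0x2c→b5/s1 VC-HIT; vc=[3,11]
#7 0x2b→b5/s1 L1-HIT; vc=[3,11]
#8 0x2e→b5/s1 L1-HIT; vc=[3,11]
#9 0x5a→b11/s1 VC-HIT; vc=[3,5]
#10 0x5b→b11/s1 L1-HIT; vc=[3,5]
#11 0x1d→b3/s1 VC-HIT; vc=[11,5]
#12 0x2f→b5/s1 VC-HIT; vc=[11,3]
#13 0x1d→b3/s1 VC-HIT; vc=[11,5]

VC = [11, 5]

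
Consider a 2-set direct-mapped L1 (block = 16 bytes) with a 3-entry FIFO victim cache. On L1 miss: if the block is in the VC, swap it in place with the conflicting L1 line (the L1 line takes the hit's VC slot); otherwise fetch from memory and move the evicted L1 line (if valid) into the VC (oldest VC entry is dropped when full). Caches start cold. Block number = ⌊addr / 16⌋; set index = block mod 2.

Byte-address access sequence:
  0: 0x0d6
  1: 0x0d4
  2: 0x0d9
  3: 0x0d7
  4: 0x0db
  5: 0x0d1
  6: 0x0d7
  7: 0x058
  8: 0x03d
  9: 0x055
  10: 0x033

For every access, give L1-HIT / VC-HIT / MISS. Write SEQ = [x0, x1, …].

SEQ = [MISS, L1-HIT, L1-HIT, L1-HIT, L1-HIT, L1-HIT, L1-HIT, MISS, MISS, VC-HIT, VC-HIT]

0: 0xd6 (blk 13, set 1) → MISS  vc=[]
1: 0xd4 (blk 13, set 1) → L1-HIT  vc=[]
2: 0xd9 (blk 13, set 1) → L1-HIT  vc=[]
3: 0xd7 (blk 13, set 1) → L1-HIT  vc=[]
4: 0xdb (blk 13, set 1) → L1-HIT  vc=[]
5: 0xd1 (blk 13, set 1) → L1-HIT  vc=[]
6: 0xd7 (blk 13, set 1) → L1-HIT  vc=[]
7: 0x58 (blk 5, set 1) → MISS  vc=[13]
8: 0x3d (blk 3, set 1) → MISS  vc=[13, 5]
9: 0x55 (blk 5, set 1) → VC-HIT  vc=[13, 3]
10: 0x33 (blk 3, set 1) → VC-HIT  vc=[13, 5]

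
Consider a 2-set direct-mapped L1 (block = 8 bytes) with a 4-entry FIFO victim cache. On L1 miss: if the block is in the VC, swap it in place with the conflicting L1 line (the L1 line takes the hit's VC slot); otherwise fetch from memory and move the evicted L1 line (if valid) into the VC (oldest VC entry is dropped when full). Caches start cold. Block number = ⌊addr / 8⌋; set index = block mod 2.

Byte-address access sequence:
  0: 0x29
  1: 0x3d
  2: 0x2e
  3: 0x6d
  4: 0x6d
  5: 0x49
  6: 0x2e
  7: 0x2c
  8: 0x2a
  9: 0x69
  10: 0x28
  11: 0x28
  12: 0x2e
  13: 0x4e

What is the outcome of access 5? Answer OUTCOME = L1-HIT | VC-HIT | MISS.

OUTCOME = MISS

  [0] addr=0x29 blk=5 s=1: MISS | VC []
  [1] addr=0x3d blk=7 s=1: MISS | VC [5]
  [2] addr=0x2e blk=5 s=1: VC-HIT | VC [7]
  [3] addr=0x6d blk=13 s=1: MISS | VC [7, 5]
  [4] addr=0x6d blk=13 s=1: L1-HIT | VC [7, 5]
  [5] addr=0x49 blk=9 s=1: MISS | VC [7, 5, 13]
  [6] addr=0x2e blk=5 s=1: VC-HIT | VC [7, 9, 13]
  [7] addr=0x2c blk=5 s=1: L1-HIT | VC [7, 9, 13]
  [8] addr=0x2a blk=5 s=1: L1-HIT | VC [7, 9, 13]
  [9] addr=0x69 blk=13 s=1: VC-HIT | VC [7, 9, 5]
  [10] addr=0x28 blk=5 s=1: VC-HIT | VC [7, 9, 13]
  [11] addr=0x28 blk=5 s=1: L1-HIT | VC [7, 9, 13]
  [12] addr=0x2e blk=5 s=1: L1-HIT | VC [7, 9, 13]
  [13] addr=0x4e blk=9 s=1: VC-HIT | VC [7, 5, 13]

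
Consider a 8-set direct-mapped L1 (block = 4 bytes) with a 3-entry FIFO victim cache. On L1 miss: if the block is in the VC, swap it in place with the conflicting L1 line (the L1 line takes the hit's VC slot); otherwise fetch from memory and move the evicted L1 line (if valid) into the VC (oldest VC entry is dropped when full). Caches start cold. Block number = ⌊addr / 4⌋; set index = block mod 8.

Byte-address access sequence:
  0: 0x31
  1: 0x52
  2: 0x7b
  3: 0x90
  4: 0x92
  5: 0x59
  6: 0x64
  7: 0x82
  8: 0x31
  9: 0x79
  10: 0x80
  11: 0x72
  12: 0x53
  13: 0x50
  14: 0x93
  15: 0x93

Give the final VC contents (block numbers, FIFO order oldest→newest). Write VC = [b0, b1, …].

#0 0x31→b12/s4 MISS; vc=[]
#1 0x52→b20/s4 MISS; vc=[12]
#2 0x7b→b30/s6 MISS; vc=[12]
#3 0x90→b36/s4 MISS; vc=[12,20]
#4 0x92→b36/s4 L1-HIT; vc=[12,20]
#5 0x59→b22/s6 MISS; vc=[12,20,30]
#6 0x64→b25/s1 MISS; vc=[12,20,30]
#7 0x82→b32/s0 MISS; vc=[12,20,30]
#8 0x31→b12/s4 VC-HIT; vc=[36,20,30]
#9 0x79→b30/s6 VC-HIT; vc=[36,20,22]
#10 0x80→b32/s0 L1-HIT; vc=[36,20,22]
#11 0x72→b28/s4 MISS; vc=[20,22,12]
#12 0x53→b20/s4 VC-HIT; vc=[28,22,12]
#13 0x50→b20/s4 L1-HIT; vc=[28,22,12]
#14 0x93→b36/s4 MISS; vc=[22,12,20]
#15 0x93→b36/s4 L1-HIT; vc=[22,12,20]

VC = [22, 12, 20]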